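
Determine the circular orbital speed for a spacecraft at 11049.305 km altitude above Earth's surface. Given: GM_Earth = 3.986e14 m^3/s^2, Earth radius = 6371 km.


r = R_E + alt = 6371.0 + 11049.305 = 17420.3050 km = 1.7420305e+07 m
v = sqrt(mu/r) = sqrt(3.986e14 / 1.7420305e+07) = 4783.4448 m/s = 4.7834 km/s

4.7834 km/s


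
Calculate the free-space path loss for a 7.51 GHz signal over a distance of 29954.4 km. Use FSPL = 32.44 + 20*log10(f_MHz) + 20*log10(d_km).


f = 7.51 GHz = 7510.0000 MHz
d = 29954.4 km
FSPL = 32.44 + 20*log10(7510.0000) + 20*log10(29954.4)
FSPL = 32.44 + 77.5128 + 89.5292
FSPL = 199.4820 dB

199.4820 dB


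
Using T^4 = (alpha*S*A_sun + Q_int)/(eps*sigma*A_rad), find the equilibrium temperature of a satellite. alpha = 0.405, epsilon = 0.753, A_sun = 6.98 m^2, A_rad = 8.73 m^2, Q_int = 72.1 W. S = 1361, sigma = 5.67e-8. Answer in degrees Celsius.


Numerator = alpha*S*A_sun + Q_int = 0.405*1361*6.98 + 72.1 = 3919.5109 W
Denominator = eps*sigma*A_rad = 0.753*5.67e-8*8.73 = 3.7272822e-07 W/K^4
T^4 = 1.0515734e+10 K^4
T = 320.2284 K = 47.0784 C

47.0784 degrees Celsius


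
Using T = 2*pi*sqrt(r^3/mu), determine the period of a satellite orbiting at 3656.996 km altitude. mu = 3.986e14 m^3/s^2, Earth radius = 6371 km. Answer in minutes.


r = 10027.9960 km = 1.0027996e+07 m
T = 2*pi*sqrt(r^3/mu) = 2*pi*sqrt(1.0084223e+21 / 3.986e14)
T = 9993.8413 s = 166.5640 min

166.5640 minutes


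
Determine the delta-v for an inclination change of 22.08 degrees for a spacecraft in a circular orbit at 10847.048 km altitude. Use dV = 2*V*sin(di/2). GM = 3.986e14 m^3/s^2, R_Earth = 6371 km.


r = 17218.0480 km = 1.7218048e+07 m
V = sqrt(mu/r) = 4811.4579 m/s
di = 22.08 deg = 0.3853687 rad
dV = 2*V*sin(di/2) = 2*4811.4579*sin(0.1926843)
dV = 1842.7331 m/s = 1.8427 km/s

1.8427 km/s


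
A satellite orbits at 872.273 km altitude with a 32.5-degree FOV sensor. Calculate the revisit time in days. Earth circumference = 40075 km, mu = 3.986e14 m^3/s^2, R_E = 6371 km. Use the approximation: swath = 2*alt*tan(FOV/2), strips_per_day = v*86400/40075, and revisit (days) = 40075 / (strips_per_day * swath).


swath = 2*872.273*tan(0.283616) = 508.4888 km
v = sqrt(mu/r) = 7418.2458 m/s = 7.4182 km/s
strips/day = v*86400/40075 = 7.4182*86400/40075 = 15.9934
coverage/day = strips * swath = 15.9934 * 508.4888 = 8132.4764 km
revisit = 40075 / 8132.4764 = 4.9278 days

4.9278 days


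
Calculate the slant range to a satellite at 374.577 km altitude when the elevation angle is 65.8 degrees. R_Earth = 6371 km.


h = 374.577 km, el = 65.8 deg
d = -R_E*sin(el) + sqrt((R_E*sin(el))^2 + 2*R_E*h + h^2)
d = -6371.0000*sin(1.1484) + sqrt((6371.0000*0.9121201)^2 + 2*6371.0000*374.577 + 374.577^2)
d = 408.3885 km

408.3885 km


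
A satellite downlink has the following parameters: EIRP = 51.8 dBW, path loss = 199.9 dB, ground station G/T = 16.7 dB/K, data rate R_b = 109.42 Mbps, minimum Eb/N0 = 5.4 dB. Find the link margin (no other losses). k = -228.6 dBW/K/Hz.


C/N0 = EIRP - FSPL + G/T - k = 51.8 - 199.9 + 16.7 - (-228.6)
C/N0 = 97.2000 dB-Hz
R_b = 109.42 Mbps = 1.0942e+08 bps -> 10*log10(R_b) = 80.3910 dB-Hz
Eb/N0 = C/N0 - 10*log10(R_b) = 97.2000 - 80.3910 = 16.8090 dB
Margin = Eb/N0 - Eb/N0_req = 16.8090 - 5.4 = 11.4090 dB (link closes)

11.4090 dB


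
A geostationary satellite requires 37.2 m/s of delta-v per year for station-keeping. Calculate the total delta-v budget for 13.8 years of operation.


dV = rate * years = 37.2 * 13.8
dV = 513.3600 m/s

513.3600 m/s


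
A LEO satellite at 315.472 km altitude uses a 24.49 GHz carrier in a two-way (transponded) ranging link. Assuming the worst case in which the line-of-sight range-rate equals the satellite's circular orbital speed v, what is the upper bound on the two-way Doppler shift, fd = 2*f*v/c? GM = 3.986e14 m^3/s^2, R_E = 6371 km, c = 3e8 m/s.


r = 6.686472e+06 m
v = sqrt(mu/r) = 7720.9392 m/s (worst-case radial velocity)
f = 24.49 GHz = 2.449e+10 Hz
fd = 2*f*v/c = 2*2.449e+10*7720.9392/3.0e+08
fd = 1.260572e+06 Hz

1.2606e+06 Hz


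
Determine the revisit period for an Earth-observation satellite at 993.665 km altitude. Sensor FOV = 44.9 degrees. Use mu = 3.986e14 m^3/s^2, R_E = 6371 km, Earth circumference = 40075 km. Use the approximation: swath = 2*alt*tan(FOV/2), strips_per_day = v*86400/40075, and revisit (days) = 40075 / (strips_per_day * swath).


swath = 2*993.665*tan(0.3918264) = 821.1479 km
v = sqrt(mu/r) = 7356.8542 m/s = 7.3569 km/s
strips/day = v*86400/40075 = 7.3569*86400/40075 = 15.8611
coverage/day = strips * swath = 15.8611 * 821.1479 = 13024.2814 km
revisit = 40075 / 13024.2814 = 3.0769 days

3.0769 days


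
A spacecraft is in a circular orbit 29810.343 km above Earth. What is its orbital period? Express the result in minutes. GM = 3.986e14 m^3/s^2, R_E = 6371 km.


r = 36181.3430 km = 3.6181343e+07 m
T = 2*pi*sqrt(r^3/mu) = 2*pi*sqrt(4.7364619e+22 / 3.986e14)
T = 68491.7474 s = 1141.5291 min

1141.5291 minutes


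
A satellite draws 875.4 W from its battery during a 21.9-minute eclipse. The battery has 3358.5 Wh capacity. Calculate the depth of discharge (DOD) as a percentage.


E_used = P * t / 60 = 875.4 * 21.9 / 60 = 319.5210 Wh
DOD = E_used / E_total * 100 = 319.5210 / 3358.5 * 100
DOD = 9.5138 %

9.5138 %


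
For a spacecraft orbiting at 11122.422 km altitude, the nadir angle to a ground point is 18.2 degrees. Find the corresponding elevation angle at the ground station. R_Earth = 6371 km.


r = R_E + alt = 17493.4220 km
Law of sines in the satellite / Earth-center / ground-point triangle:
  sin(nadir)/R_E = sin(90 + el)/r  =>  cos(el) = (r/R_E)*sin(nadir)
cos(el) = (17493.4220 / 6371.0000) * sin(18.2 deg) = 0.8576058
el = arccos(0.8576058) = 30.9512 deg
(Earth-central angle = 90 - nadir - el = 40.8488 deg)

30.9512 degrees


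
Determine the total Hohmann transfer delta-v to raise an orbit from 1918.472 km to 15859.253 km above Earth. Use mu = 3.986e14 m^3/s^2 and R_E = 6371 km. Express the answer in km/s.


r1 = 8289.4720 km = 8.289472e+06 m
r2 = 22230.2530 km = 2.2230253e+07 m
dv1 = sqrt(mu/r1)*(sqrt(2*r2/(r1+r2)) - 1) = 1435.2087 m/s
dv2 = sqrt(mu/r2)*(1 - sqrt(2*r1/(r1+r2))) = 1113.5106 m/s
total dv = |dv1| + |dv2| = 1435.2087 + 1113.5106 = 2548.7193 m/s = 2.5487 km/s

2.5487 km/s


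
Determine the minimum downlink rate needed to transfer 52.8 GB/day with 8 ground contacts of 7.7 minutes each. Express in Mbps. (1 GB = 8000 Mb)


total contact time = 8 * 7.7 * 60 = 3696.0000 s
data = 52.8 GB = 422400.0000 Mb
rate = 422400.0000 / 3696.0000 = 114.2857 Mbps

114.2857 Mbps


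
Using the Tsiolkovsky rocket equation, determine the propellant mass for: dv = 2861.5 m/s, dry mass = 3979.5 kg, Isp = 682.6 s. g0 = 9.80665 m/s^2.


ve = Isp * g0 = 682.6 * 9.80665 = 6694.019290 m/s
mass ratio = exp(dv/ve) = exp(2861.5/6694.019290) = 1.53337491
m_prop = m_dry * (mr - 1) = 3979.5 * (1.53337491 - 1)
m_prop = 2122.5655 kg

2122.5655 kg


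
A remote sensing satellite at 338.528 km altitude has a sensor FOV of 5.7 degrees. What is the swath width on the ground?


FOV = 5.7 deg = 0.09948377 rad
swath = 2 * alt * tan(FOV/2) = 2 * 338.528 * tan(0.04974188)
swath = 2 * 338.528 * 0.04978295
swath = 33.7058 km

33.7058 km


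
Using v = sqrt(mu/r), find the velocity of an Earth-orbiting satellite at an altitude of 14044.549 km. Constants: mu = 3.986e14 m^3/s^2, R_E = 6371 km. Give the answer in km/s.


r = R_E + alt = 6371.0 + 14044.549 = 20415.5490 km = 2.0415549e+07 m
v = sqrt(mu/r) = sqrt(3.986e14 / 2.0415549e+07) = 4418.6349 m/s = 4.4186 km/s

4.4186 km/s


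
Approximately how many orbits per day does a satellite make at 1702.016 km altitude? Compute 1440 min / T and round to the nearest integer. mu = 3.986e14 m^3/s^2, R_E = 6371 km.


r = 8.073016e+06 m
T = 2*pi*sqrt(r^3/mu) = 7218.7989 s = 120.3133 min
revs/day = 1440 / 120.3133 = 11.9688
Rounded: 12 revolutions per day

12 revolutions per day


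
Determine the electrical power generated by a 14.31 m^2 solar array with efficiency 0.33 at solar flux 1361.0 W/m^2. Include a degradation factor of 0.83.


P = area * eta * S * degradation
P = 14.31 * 0.33 * 1361.0 * 0.83
P = 5334.4517 W

5334.4517 W


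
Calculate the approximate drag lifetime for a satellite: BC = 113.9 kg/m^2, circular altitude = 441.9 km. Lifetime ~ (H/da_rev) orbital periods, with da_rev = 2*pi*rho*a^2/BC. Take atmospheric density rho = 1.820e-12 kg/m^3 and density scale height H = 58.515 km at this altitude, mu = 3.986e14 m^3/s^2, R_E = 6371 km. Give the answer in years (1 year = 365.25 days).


a = R_E + alt = 6812.9000 km = 6.8129e+06 m
da_rev = 2*pi*rho*a^2/BC = 2*pi*1.820e-12*(6.8129e+06)^2/113.9 = 4.660061 m per revolution
N = H/da_rev = 58515.0000 m / 4.660061 m = 12556.7038 revolutions
P = 2*pi*sqrt(a^3/mu) = 5596.4064 s
lifetime = N*P = 12556.7038 * 5596.4064 = 7.0272417e+07 s = 813.3382 days
years = 813.3382 / 365.25 = 2.2268 years

2.2268 years


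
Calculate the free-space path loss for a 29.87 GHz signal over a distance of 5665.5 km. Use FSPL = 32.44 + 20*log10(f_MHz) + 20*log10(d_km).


f = 29.87 GHz = 29870.0000 MHz
d = 5665.5 km
FSPL = 32.44 + 20*log10(29870.0000) + 20*log10(5665.5)
FSPL = 32.44 + 89.5047 + 75.0648
FSPL = 197.0095 dB

197.0095 dB


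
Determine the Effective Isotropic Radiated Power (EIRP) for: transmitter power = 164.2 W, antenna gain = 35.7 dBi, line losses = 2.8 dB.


Pt = 164.2 W = 22.1537 dBW
EIRP = Pt_dBW + Gt - losses = 22.1537 + 35.7 - 2.8 = 55.0537 dBW

55.0537 dBW


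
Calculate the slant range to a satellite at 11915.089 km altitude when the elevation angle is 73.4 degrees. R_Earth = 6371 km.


h = 11915.089 km, el = 73.4 deg
d = -R_E*sin(el) + sqrt((R_E*sin(el))^2 + 2*R_E*h + h^2)
d = -6371.0000*sin(1.2811) + sqrt((6371.0000*0.9583226)^2 + 2*6371.0000*11915.089 + 11915.089^2)
d = 12089.8068 km

12089.8068 km


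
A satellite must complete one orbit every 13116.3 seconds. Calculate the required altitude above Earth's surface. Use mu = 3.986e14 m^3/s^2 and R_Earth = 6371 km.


T = 13116.3 s
r = (mu*T^2/(4*pi^2))^(1/3) = (3.986e14 * 13116.3^2 / (4*pi^2))^(1/3)
r = 1.2020801e+07 m = 12020.8012 km
alt = r - R_E = 12020.8012 - 6371 = 5649.8012 km

5649.8012 km


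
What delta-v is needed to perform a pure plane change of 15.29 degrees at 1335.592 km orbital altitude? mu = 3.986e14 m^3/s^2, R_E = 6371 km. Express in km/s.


r = 7706.5920 km = 7.706592e+06 m
V = sqrt(mu/r) = 7191.7977 m/s
di = 15.29 deg = 0.2668608 rad
dV = 2*V*sin(di/2) = 2*7191.7977*sin(0.1334304)
dV = 1913.5194 m/s = 1.9135 km/s

1.9135 km/s


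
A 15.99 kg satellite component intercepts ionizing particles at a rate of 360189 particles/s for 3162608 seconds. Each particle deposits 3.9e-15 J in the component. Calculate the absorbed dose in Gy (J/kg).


Total energy deposited = rate * time * E_per
  = 360189 * 3162608 * 3.9e-15 = 0.004442633 J
Dose = E_total / mass = 0.004442633 / 15.99
Dose = 2.778382e-04 Gy

2.7784e-04 Gy


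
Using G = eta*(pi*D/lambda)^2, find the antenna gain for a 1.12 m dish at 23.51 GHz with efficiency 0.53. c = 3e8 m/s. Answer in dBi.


lambda = c/f = 3e8 / 2.351e+10 = 0.01276053 m
G = eta*(pi*D/lambda)^2 = 0.53*(pi*1.12/0.01276053)^2
G = 40297.1572 (linear)
G = 10*log10(40297.1572) = 46.0527 dBi

46.0527 dBi


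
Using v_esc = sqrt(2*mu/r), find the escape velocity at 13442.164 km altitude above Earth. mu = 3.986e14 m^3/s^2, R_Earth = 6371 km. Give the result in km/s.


r = 6371.0 + 13442.164 = 19813.1640 km = 1.9813164e+07 m
v_esc = sqrt(2*mu/r) = sqrt(2*3.986e14 / 1.9813164e+07)
v_esc = 6343.1755 m/s = 6.3432 km/s

6.3432 km/s


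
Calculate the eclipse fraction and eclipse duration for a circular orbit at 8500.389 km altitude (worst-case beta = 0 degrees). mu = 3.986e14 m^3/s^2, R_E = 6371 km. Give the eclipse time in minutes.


r = 14871.3890 km
T = 300.8065 min
Eclipse fraction = arcsin(R_E/r)/pi = arcsin(6371.0000/14871.3890)/pi
= arcsin(0.4284065)/pi = 0.1409249
Eclipse duration = 0.1409249 * 300.8065 = 42.3911 min

42.3911 minutes


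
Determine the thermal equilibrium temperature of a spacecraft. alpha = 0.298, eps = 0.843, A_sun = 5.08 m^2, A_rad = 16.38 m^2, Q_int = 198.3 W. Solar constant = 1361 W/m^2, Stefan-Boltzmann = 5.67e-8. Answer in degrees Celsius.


Numerator = alpha*S*A_sun + Q_int = 0.298*1361*5.08 + 198.3 = 2258.6362 W
Denominator = eps*sigma*A_rad = 0.843*5.67e-8*16.38 = 7.8293288e-07 W/K^4
T^4 = 2.8848402e+09 K^4
T = 231.7557 K = -41.3943 C

-41.3943 degrees Celsius


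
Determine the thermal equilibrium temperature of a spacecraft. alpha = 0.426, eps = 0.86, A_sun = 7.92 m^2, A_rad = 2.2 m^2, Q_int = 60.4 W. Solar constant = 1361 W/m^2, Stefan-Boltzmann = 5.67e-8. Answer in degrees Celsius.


Numerator = alpha*S*A_sun + Q_int = 0.426*1361*7.92 + 60.4 = 4652.3051 W
Denominator = eps*sigma*A_rad = 0.86*5.67e-8*2.2 = 1.072764e-07 W/K^4
T^4 = 4.3367461e+10 K^4
T = 456.3426 K = 183.1926 C

183.1926 degrees Celsius


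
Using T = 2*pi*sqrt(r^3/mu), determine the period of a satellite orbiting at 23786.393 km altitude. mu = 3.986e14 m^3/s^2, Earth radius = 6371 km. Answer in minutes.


r = 30157.3930 km = 3.0157393e+07 m
T = 2*pi*sqrt(r^3/mu) = 2*pi*sqrt(2.7427195e+22 / 3.986e14)
T = 52119.7009 s = 868.6617 min

868.6617 minutes


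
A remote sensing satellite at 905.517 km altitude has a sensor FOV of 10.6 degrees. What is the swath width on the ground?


FOV = 10.6 deg = 0.1850049 rad
swath = 2 * alt * tan(FOV/2) = 2 * 905.517 * tan(0.09250245)
swath = 2 * 905.517 * 0.0927672
swath = 168.0045 km

168.0045 km


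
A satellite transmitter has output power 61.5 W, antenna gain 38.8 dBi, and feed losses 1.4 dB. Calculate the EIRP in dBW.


Pt = 61.5 W = 17.8888 dBW
EIRP = Pt_dBW + Gt - losses = 17.8888 + 38.8 - 1.4 = 55.2888 dBW

55.2888 dBW


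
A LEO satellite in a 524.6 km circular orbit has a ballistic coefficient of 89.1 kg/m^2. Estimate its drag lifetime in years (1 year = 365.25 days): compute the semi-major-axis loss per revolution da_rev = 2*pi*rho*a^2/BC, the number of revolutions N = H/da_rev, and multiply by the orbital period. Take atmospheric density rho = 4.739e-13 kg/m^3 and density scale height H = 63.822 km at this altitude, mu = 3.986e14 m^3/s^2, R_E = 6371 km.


a = R_E + alt = 6895.6000 km = 6.8956e+06 m
da_rev = 2*pi*rho*a^2/BC = 2*pi*4.739e-13*(6.8956e+06)^2/89.1 = 1.589033 m per revolution
N = H/da_rev = 63822.0000 m / 1.589033 m = 40164.0422 revolutions
P = 2*pi*sqrt(a^3/mu) = 5698.6149 s
lifetime = N*P = 40164.0422 * 5698.6149 = 2.2887941e+08 s = 2649.0673 days
years = 2649.0673 / 365.25 = 7.2528 years

7.2528 years


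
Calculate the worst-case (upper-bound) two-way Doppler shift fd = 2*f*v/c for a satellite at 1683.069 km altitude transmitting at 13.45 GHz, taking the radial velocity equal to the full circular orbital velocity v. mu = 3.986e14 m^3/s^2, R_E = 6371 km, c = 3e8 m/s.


r = 8.054069e+06 m
v = sqrt(mu/r) = 7034.9493 m/s (worst-case radial velocity)
f = 13.45 GHz = 1.345e+10 Hz
fd = 2*f*v/c = 2*1.345e+10*7034.9493/3.0e+08
fd = 630800.4573 Hz

630800.4573 Hz


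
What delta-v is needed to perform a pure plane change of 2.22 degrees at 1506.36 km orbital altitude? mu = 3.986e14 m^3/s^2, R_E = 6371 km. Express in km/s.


r = 7877.3600 km = 7.87736e+06 m
V = sqrt(mu/r) = 7113.4175 m/s
di = 2.22 deg = 0.03874631 rad
dV = 2*V*sin(di/2) = 2*7113.4175*sin(0.01937315)
dV = 275.6014 m/s = 0.2756014 km/s

0.2756 km/s


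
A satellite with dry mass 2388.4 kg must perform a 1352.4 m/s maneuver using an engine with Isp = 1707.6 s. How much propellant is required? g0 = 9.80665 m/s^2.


ve = Isp * g0 = 1707.6 * 9.80665 = 16745.835540 m/s
mass ratio = exp(dv/ve) = exp(1352.4/16745.835540) = 1.08411109
m_prop = m_dry * (mr - 1) = 2388.4 * (1.08411109 - 1)
m_prop = 200.8909 kg

200.8909 kg


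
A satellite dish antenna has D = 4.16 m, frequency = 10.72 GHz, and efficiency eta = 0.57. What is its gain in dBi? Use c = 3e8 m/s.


lambda = c/f = 3e8 / 1.072e+10 = 0.02798507 m
G = eta*(pi*D/lambda)^2 = 0.57*(pi*4.16/0.02798507)^2
G = 124310.6461 (linear)
G = 10*log10(124310.6461) = 50.9451 dBi

50.9451 dBi


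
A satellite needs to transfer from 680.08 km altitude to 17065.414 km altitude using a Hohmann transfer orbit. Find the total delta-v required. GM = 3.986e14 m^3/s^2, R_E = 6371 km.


r1 = 7051.0800 km = 7.05108e+06 m
r2 = 23436.4140 km = 2.3436414e+07 m
dv1 = sqrt(mu/r1)*(sqrt(2*r2/(r1+r2)) - 1) = 1804.0083 m/s
dv2 = sqrt(mu/r2)*(1 - sqrt(2*r1/(r1+r2))) = 1319.2217 m/s
total dv = |dv1| + |dv2| = 1804.0083 + 1319.2217 = 3123.2300 m/s = 3.1232 km/s

3.1232 km/s


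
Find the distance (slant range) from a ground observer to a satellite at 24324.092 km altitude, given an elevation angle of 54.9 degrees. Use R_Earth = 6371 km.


h = 24324.092 km, el = 54.9 deg
d = -R_E*sin(el) + sqrt((R_E*sin(el))^2 + 2*R_E*h + h^2)
d = -6371.0000*sin(0.9581858) + sqrt((6371.0000*0.8181497)^2 + 2*6371.0000*24324.092 + 24324.092^2)
d = 25263.2712 km

25263.2712 km


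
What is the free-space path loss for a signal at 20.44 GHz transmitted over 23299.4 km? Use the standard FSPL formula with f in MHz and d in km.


f = 20.44 GHz = 20440.0000 MHz
d = 23299.4 km
FSPL = 32.44 + 20*log10(20440.0000) + 20*log10(23299.4)
FSPL = 32.44 + 86.2096 + 87.3469
FSPL = 205.9965 dB

205.9965 dB


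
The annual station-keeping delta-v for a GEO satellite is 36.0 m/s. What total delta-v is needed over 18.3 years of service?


dV = rate * years = 36.0 * 18.3
dV = 658.8000 m/s

658.8000 m/s


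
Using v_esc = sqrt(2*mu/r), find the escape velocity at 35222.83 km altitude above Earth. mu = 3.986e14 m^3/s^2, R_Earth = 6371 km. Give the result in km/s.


r = 6371.0 + 35222.83 = 41593.8300 km = 4.159383e+07 m
v_esc = sqrt(2*mu/r) = sqrt(2*3.986e14 / 4.159383e+07)
v_esc = 4377.9338 m/s = 4.3779 km/s

4.3779 km/s


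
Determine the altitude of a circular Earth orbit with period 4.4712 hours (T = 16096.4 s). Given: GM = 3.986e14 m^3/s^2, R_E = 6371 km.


T = 16096.4 s
r = (mu*T^2/(4*pi^2))^(1/3) = (3.986e14 * 16096.4^2 / (4*pi^2))^(1/3)
r = 1.3778809e+07 m = 13778.8093 km
alt = r - R_E = 13778.8093 - 6371 = 7407.8093 km

7407.8093 km


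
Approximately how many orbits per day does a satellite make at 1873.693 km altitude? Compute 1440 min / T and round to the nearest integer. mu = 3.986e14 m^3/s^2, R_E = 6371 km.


r = 8.244693e+06 m
T = 2*pi*sqrt(r^3/mu) = 7450.2862 s = 124.1714 min
revs/day = 1440 / 124.1714 = 11.5969
Rounded: 12 revolutions per day

12 revolutions per day


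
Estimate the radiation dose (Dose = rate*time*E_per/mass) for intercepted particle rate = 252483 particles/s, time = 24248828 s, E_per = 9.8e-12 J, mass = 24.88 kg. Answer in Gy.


Total energy deposited = rate * time * E_per
  = 252483 * 24248828 * 9.8e-12 = 59.9997 J
Dose = E_total / mass = 59.9997 / 24.88
Dose = 2.4116 Gy

2.4116 Gy


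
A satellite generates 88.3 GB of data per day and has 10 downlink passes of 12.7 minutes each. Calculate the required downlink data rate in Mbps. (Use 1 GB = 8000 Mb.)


total contact time = 10 * 12.7 * 60 = 7620.0000 s
data = 88.3 GB = 706400.0000 Mb
rate = 706400.0000 / 7620.0000 = 92.7034 Mbps

92.7034 Mbps


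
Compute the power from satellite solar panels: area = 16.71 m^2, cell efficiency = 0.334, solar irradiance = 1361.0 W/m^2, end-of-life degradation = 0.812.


P = area * eta * S * degradation
P = 16.71 * 0.334 * 1361.0 * 0.812
P = 6167.8964 W

6167.8964 W


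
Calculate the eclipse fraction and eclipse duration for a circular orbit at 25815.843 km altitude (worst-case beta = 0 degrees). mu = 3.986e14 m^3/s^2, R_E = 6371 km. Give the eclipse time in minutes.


r = 32186.8430 km
T = 957.8060 min
Eclipse fraction = arcsin(R_E/r)/pi = arcsin(6371.0000/32186.8430)/pi
= arcsin(0.197938)/pi = 0.06342448
Eclipse duration = 0.06342448 * 957.8060 = 60.7483 min

60.7483 minutes


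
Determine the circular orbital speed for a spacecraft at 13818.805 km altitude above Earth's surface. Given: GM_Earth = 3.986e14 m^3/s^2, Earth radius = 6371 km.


r = R_E + alt = 6371.0 + 13818.805 = 20189.8050 km = 2.0189805e+07 m
v = sqrt(mu/r) = sqrt(3.986e14 / 2.0189805e+07) = 4443.2688 m/s = 4.4433 km/s

4.4433 km/s


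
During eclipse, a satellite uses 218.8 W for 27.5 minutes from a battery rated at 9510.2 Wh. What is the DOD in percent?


E_used = P * t / 60 = 218.8 * 27.5 / 60 = 100.2833 Wh
DOD = E_used / E_total * 100 = 100.2833 / 9510.2 * 100
DOD = 1.0545 %

1.0545 %


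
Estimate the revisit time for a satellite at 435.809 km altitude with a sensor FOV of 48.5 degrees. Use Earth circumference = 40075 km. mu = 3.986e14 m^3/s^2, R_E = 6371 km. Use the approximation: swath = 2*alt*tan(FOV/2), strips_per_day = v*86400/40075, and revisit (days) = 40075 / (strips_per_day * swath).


swath = 2*435.809*tan(0.4232423) = 392.6353 km
v = sqrt(mu/r) = 7652.3859 m/s = 7.6524 km/s
strips/day = v*86400/40075 = 7.6524*86400/40075 = 16.4982
coverage/day = strips * swath = 16.4982 * 392.6353 = 6477.7830 km
revisit = 40075 / 6477.7830 = 6.1865 days

6.1865 days


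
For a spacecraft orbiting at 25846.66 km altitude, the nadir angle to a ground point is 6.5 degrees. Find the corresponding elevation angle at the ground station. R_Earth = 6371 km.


r = R_E + alt = 32217.6600 km
Law of sines in the satellite / Earth-center / ground-point triangle:
  sin(nadir)/R_E = sin(90 + el)/r  =>  cos(el) = (r/R_E)*sin(nadir)
cos(el) = (32217.6600 / 6371.0000) * sin(6.5 deg) = 0.57246
el = arccos(0.57246) = 55.0781 deg
(Earth-central angle = 90 - nadir - el = 28.4219 deg)

55.0781 degrees


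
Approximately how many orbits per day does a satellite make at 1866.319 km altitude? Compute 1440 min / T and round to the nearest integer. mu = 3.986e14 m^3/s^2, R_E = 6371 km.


r = 8.237319e+06 m
T = 2*pi*sqrt(r^3/mu) = 7440.2932 s = 124.0049 min
revs/day = 1440 / 124.0049 = 11.6124
Rounded: 12 revolutions per day

12 revolutions per day


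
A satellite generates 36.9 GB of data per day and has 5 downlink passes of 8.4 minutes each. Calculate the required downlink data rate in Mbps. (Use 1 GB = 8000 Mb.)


total contact time = 5 * 8.4 * 60 = 2520.0000 s
data = 36.9 GB = 295200.0000 Mb
rate = 295200.0000 / 2520.0000 = 117.1429 Mbps

117.1429 Mbps


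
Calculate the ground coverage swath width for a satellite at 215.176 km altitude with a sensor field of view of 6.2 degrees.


FOV = 6.2 deg = 0.1082104 rad
swath = 2 * alt * tan(FOV/2) = 2 * 215.176 * tan(0.05410521)
swath = 2 * 215.176 * 0.05415806
swath = 23.3070 km

23.3070 km


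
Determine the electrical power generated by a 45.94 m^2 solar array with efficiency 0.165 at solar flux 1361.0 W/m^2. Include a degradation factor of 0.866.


P = area * eta * S * degradation
P = 45.94 * 0.165 * 1361.0 * 0.866
P = 8934.1029 W

8934.1029 W


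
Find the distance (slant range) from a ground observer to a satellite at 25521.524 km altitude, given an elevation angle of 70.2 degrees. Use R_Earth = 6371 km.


h = 25521.524 km, el = 70.2 deg
d = -R_E*sin(el) + sqrt((R_E*sin(el))^2 + 2*R_E*h + h^2)
d = -6371.0000*sin(1.2252) + sqrt((6371.0000*0.9408808)^2 + 2*6371.0000*25521.524 + 25521.524^2)
d = 25825.0718 km

25825.0718 km


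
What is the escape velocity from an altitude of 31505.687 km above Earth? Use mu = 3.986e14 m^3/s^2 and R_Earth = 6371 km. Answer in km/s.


r = 6371.0 + 31505.687 = 37876.6870 km = 3.7876687e+07 m
v_esc = sqrt(2*mu/r) = sqrt(2*3.986e14 / 3.7876687e+07)
v_esc = 4587.7279 m/s = 4.5877 km/s

4.5877 km/s


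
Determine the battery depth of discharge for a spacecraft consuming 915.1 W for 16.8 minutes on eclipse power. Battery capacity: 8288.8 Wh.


E_used = P * t / 60 = 915.1 * 16.8 / 60 = 256.2280 Wh
DOD = E_used / E_total * 100 = 256.2280 / 8288.8 * 100
DOD = 3.0913 %

3.0913 %


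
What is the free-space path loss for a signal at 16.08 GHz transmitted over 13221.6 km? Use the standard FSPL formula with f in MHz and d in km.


f = 16.08 GHz = 16080.0000 MHz
d = 13221.6 km
FSPL = 32.44 + 20*log10(16080.0000) + 20*log10(13221.6)
FSPL = 32.44 + 84.1257 + 82.4257
FSPL = 198.9914 dB

198.9914 dB


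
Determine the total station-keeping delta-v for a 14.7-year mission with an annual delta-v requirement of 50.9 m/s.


dV = rate * years = 50.9 * 14.7
dV = 748.2300 m/s

748.2300 m/s


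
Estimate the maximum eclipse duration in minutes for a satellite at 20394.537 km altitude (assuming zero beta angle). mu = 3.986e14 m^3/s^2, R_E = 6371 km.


r = 26765.5370 km
T = 726.3132 min
Eclipse fraction = arcsin(R_E/r)/pi = arcsin(6371.0000/26765.5370)/pi
= arcsin(0.23803)/pi = 0.07650165
Eclipse duration = 0.07650165 * 726.3132 = 55.5642 min

55.5642 minutes


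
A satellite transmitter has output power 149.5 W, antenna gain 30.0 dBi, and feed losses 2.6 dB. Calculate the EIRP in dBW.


Pt = 149.5 W = 21.7464 dBW
EIRP = Pt_dBW + Gt - losses = 21.7464 + 30.0 - 2.6 = 49.1464 dBW

49.1464 dBW


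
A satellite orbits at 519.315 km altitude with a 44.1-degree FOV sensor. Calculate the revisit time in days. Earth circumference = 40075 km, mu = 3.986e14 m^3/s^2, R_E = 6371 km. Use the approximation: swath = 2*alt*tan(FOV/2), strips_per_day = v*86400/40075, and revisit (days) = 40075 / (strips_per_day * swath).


swath = 2*519.315*tan(0.3848451) = 420.6885 km
v = sqrt(mu/r) = 7605.8737 m/s = 7.6059 km/s
strips/day = v*86400/40075 = 7.6059*86400/40075 = 16.3979
coverage/day = strips * swath = 16.3979 * 420.6885 = 6898.4246 km
revisit = 40075 / 6898.4246 = 5.8093 days

5.8093 days


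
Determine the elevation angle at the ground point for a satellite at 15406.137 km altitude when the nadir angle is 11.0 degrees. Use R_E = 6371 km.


r = R_E + alt = 21777.1370 km
Law of sines in the satellite / Earth-center / ground-point triangle:
  sin(nadir)/R_E = sin(90 + el)/r  =>  cos(el) = (r/R_E)*sin(nadir)
cos(el) = (21777.1370 / 6371.0000) * sin(11.0 deg) = 0.6522169
el = arccos(0.6522169) = 49.2910 deg
(Earth-central angle = 90 - nadir - el = 29.7090 deg)

49.2910 degrees


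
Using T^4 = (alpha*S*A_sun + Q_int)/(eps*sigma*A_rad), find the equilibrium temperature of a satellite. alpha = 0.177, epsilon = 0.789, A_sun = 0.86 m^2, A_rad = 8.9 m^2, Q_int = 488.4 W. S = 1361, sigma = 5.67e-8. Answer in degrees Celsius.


Numerator = alpha*S*A_sun + Q_int = 0.177*1361*0.86 + 488.4 = 695.5714 W
Denominator = eps*sigma*A_rad = 0.789*5.67e-8*8.9 = 3.9815307e-07 W/K^4
T^4 = 1.746995e+09 K^4
T = 204.4433 K = -68.7067 C

-68.7067 degrees Celsius


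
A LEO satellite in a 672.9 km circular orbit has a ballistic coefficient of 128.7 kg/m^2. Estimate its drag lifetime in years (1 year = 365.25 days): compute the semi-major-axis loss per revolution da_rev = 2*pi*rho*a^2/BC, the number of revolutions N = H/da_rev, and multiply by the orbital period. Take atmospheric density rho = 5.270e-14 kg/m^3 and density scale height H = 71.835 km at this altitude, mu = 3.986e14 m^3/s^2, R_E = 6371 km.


a = R_E + alt = 7043.9000 km = 7.0439e+06 m
da_rev = 2*pi*rho*a^2/BC = 2*pi*5.270e-14*(7.0439e+06)^2/128.7 = 0.127655138 m per revolution
N = H/da_rev = 71835.0000 m / 0.127655138 m = 562727.0550 revolutions
P = 2*pi*sqrt(a^3/mu) = 5883.4355 s
lifetime = N*P = 562727.0550 * 5883.4355 = 3.3107683e+09 s = 38319.0777 days
years = 38319.0777 / 365.25 = 104.9119 years

104.9119 years


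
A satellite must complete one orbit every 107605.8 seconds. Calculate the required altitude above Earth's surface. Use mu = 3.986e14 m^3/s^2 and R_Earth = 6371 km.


T = 107605.8 s
r = (mu*T^2/(4*pi^2))^(1/3) = (3.986e14 * 107605.8^2 / (4*pi^2))^(1/3)
r = 4.8897085e+07 m = 48897.0854 km
alt = r - R_E = 48897.0854 - 6371 = 42526.0854 km

42526.0854 km


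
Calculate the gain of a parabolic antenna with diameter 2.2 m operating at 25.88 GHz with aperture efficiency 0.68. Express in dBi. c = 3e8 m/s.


lambda = c/f = 3e8 / 2.588e+10 = 0.01159196 m
G = eta*(pi*D/lambda)^2 = 0.68*(pi*2.2/0.01159196)^2
G = 241735.2890 (linear)
G = 10*log10(241735.2890) = 53.8334 dBi

53.8334 dBi


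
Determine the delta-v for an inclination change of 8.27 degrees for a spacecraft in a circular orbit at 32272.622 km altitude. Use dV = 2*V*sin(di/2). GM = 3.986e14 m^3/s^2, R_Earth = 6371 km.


r = 38643.6220 km = 3.8643622e+07 m
V = sqrt(mu/r) = 3211.6613 m/s
di = 8.27 deg = 0.1443387 rad
dV = 2*V*sin(di/2) = 2*3211.6613*sin(0.07216936)
dV = 463.1648 m/s = 0.4631648 km/s

0.4632 km/s


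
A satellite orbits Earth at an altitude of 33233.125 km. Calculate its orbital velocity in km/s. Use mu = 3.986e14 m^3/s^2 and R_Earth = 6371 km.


r = R_E + alt = 6371.0 + 33233.125 = 39604.1250 km = 3.9604125e+07 m
v = sqrt(mu/r) = sqrt(3.986e14 / 3.9604125e+07) = 3172.4767 m/s = 3.1725 km/s

3.1725 km/s


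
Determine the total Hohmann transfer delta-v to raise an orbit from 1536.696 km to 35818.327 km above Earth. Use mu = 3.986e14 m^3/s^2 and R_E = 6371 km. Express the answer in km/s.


r1 = 7907.6960 km = 7.907696e+06 m
r2 = 42189.3270 km = 4.2189327e+07 m
dv1 = sqrt(mu/r1)*(sqrt(2*r2/(r1+r2)) - 1) = 2114.3630 m/s
dv2 = sqrt(mu/r2)*(1 - sqrt(2*r1/(r1+r2))) = 1346.7056 m/s
total dv = |dv1| + |dv2| = 2114.3630 + 1346.7056 = 3461.0686 m/s = 3.4611 km/s

3.4611 km/s


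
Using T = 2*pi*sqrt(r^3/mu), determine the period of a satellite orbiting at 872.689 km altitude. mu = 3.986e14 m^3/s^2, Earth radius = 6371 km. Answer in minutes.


r = 7243.6890 km = 7.243689e+06 m
T = 2*pi*sqrt(r^3/mu) = 2*pi*sqrt(3.8008383e+20 / 3.986e14)
T = 6135.5135 s = 102.2586 min

102.2586 minutes


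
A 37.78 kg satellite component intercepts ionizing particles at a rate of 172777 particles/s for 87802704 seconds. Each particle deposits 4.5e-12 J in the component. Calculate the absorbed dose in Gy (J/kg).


Total energy deposited = rate * time * E_per
  = 172777 * 87802704 * 4.5e-12 = 68.2663 J
Dose = E_total / mass = 68.2663 / 37.78
Dose = 1.8069 Gy

1.8069 Gy


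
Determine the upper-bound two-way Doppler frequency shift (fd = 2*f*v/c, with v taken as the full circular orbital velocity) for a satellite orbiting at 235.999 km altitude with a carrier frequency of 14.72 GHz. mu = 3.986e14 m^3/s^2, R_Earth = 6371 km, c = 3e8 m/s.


r = 6.606999e+06 m
v = sqrt(mu/r) = 7767.2365 m/s (worst-case radial velocity)
f = 14.72 GHz = 1.472e+10 Hz
fd = 2*f*v/c = 2*1.472e+10*7767.2365/3.0e+08
fd = 762224.8045 Hz

762224.8045 Hz


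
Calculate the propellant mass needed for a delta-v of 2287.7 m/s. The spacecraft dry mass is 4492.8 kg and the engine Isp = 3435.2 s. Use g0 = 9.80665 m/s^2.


ve = Isp * g0 = 3435.2 * 9.80665 = 33687.804080 m/s
mass ratio = exp(dv/ve) = exp(2287.7/33687.804080) = 1.07026775
m_prop = m_dry * (mr - 1) = 4492.8 * (1.07026775 - 1)
m_prop = 315.6989 kg

315.6989 kg


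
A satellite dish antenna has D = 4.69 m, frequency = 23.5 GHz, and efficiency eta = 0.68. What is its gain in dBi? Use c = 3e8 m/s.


lambda = c/f = 3e8 / 2.35e+10 = 0.01276596 m
G = eta*(pi*D/lambda)^2 = 0.68*(pi*4.69/0.01276596)^2
G = 905831.7911 (linear)
G = 10*log10(905831.7911) = 59.5705 dBi

59.5705 dBi


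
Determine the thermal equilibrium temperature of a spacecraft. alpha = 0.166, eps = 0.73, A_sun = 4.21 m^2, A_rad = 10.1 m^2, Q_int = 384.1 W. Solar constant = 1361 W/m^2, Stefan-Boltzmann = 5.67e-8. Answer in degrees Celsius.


Numerator = alpha*S*A_sun + Q_int = 0.166*1361*4.21 + 384.1 = 1335.2485 W
Denominator = eps*sigma*A_rad = 0.73*5.67e-8*10.1 = 4.180491e-07 W/K^4
T^4 = 3.1939991e+09 K^4
T = 237.7298 K = -35.4202 C

-35.4202 degrees Celsius


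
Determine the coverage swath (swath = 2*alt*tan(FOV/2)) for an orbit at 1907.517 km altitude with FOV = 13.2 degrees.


FOV = 13.2 deg = 0.2303835 rad
swath = 2 * alt * tan(FOV/2) = 2 * 1907.517 * tan(0.1151917)
swath = 2 * 1907.517 * 0.1157039
swath = 441.4145 km

441.4145 km


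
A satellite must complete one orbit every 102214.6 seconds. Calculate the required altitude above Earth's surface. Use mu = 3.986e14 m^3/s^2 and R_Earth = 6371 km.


T = 102214.6 s
r = (mu*T^2/(4*pi^2))^(1/3) = (3.986e14 * 102214.6^2 / (4*pi^2))^(1/3)
r = 4.7249927e+07 m = 47249.9270 km
alt = r - R_E = 47249.9270 - 6371 = 40878.9270 km

40878.9270 km


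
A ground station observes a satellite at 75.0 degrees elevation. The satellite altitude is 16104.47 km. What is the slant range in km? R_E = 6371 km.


h = 16104.47 km, el = 75.0 deg
d = -R_E*sin(el) + sqrt((R_E*sin(el))^2 + 2*R_E*h + h^2)
d = -6371.0000*sin(1.3090) + sqrt((6371.0000*0.9659258)^2 + 2*6371.0000*16104.47 + 16104.47^2)
d = 16260.9870 km

16260.9870 km


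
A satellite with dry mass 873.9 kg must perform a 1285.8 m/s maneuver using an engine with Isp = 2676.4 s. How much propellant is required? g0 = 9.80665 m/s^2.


ve = Isp * g0 = 2676.4 * 9.80665 = 26246.518060 m/s
mass ratio = exp(dv/ve) = exp(1285.8/26246.518060) = 1.05020917
m_prop = m_dry * (mr - 1) = 873.9 * (1.05020917 - 1)
m_prop = 43.8778 kg

43.8778 kg


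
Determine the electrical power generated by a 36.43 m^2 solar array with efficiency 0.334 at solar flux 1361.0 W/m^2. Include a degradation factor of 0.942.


P = area * eta * S * degradation
P = 36.43 * 0.334 * 1361.0 * 0.942
P = 15599.6432 W

15599.6432 W


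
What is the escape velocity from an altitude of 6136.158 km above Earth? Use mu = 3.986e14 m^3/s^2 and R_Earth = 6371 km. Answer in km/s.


r = 6371.0 + 6136.158 = 12507.1580 km = 1.2507158e+07 m
v_esc = sqrt(2*mu/r) = sqrt(2*3.986e14 / 1.2507158e+07)
v_esc = 7983.7022 m/s = 7.9837 km/s

7.9837 km/s


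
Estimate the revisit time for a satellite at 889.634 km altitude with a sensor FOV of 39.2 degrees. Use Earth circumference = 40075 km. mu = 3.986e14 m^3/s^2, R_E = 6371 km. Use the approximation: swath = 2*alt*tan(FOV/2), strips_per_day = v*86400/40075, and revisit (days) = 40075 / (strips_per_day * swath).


swath = 2*889.634*tan(0.3420845) = 633.5688 km
v = sqrt(mu/r) = 7409.3716 m/s = 7.4094 km/s
strips/day = v*86400/40075 = 7.4094*86400/40075 = 15.9743
coverage/day = strips * swath = 15.9743 * 633.5688 = 10120.8128 km
revisit = 40075 / 10120.8128 = 3.9597 days

3.9597 days


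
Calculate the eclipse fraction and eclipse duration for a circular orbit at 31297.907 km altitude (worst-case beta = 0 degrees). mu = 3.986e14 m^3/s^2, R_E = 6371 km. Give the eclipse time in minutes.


r = 37668.9070 km
T = 1212.6473 min
Eclipse fraction = arcsin(R_E/r)/pi = arcsin(6371.0000/37668.9070)/pi
= arcsin(0.1691315)/pi = 0.05409627
Eclipse duration = 0.05409627 * 1212.6473 = 65.5997 min

65.5997 minutes


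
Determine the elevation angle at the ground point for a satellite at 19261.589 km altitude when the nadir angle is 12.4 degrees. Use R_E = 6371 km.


r = R_E + alt = 25632.5890 km
Law of sines in the satellite / Earth-center / ground-point triangle:
  sin(nadir)/R_E = sin(90 + el)/r  =>  cos(el) = (r/R_E)*sin(nadir)
cos(el) = (25632.5890 / 6371.0000) * sin(12.4 deg) = 0.8639495
el = arccos(0.8639495) = 30.2370 deg
(Earth-central angle = 90 - nadir - el = 47.3630 deg)

30.2370 degrees


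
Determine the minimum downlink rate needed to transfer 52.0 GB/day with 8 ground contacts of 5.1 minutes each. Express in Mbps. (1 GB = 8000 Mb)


total contact time = 8 * 5.1 * 60 = 2448.0000 s
data = 52.0 GB = 416000.0000 Mb
rate = 416000.0000 / 2448.0000 = 169.9346 Mbps

169.9346 Mbps


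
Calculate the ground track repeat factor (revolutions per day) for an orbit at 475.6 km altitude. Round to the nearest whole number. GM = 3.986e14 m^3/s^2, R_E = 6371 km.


r = 6.8466e+06 m
T = 2*pi*sqrt(r^3/mu) = 5637.9816 s = 93.9664 min
revs/day = 1440 / 93.9664 = 15.3246
Rounded: 15 revolutions per day

15 revolutions per day


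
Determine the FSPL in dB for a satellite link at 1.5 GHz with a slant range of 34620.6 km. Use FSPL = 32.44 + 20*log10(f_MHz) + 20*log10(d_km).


f = 1.5 GHz = 1500.0000 MHz
d = 34620.6 km
FSPL = 32.44 + 20*log10(1500.0000) + 20*log10(34620.6)
FSPL = 32.44 + 63.5218 + 90.7867
FSPL = 186.7485 dB

186.7485 dB


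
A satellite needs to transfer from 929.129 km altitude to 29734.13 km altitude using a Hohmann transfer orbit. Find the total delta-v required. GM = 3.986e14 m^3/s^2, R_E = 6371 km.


r1 = 7300.1290 km = 7.300129e+06 m
r2 = 36105.1300 km = 3.610513e+07 m
dv1 = sqrt(mu/r1)*(sqrt(2*r2/(r1+r2)) - 1) = 2141.5491 m/s
dv2 = sqrt(mu/r2)*(1 - sqrt(2*r1/(r1+r2))) = 1395.5956 m/s
total dv = |dv1| + |dv2| = 2141.5491 + 1395.5956 = 3537.1447 m/s = 3.5371 km/s

3.5371 km/s


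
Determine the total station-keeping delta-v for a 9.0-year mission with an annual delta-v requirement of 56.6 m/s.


dV = rate * years = 56.6 * 9.0
dV = 509.4000 m/s

509.4000 m/s


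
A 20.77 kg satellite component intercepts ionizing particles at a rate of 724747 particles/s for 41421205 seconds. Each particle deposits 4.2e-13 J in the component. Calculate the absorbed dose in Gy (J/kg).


Total energy deposited = rate * time * E_per
  = 724747 * 41421205 * 4.2e-13 = 12.6084 J
Dose = E_total / mass = 12.6084 / 20.77
Dose = 0.6070465 Gy

0.6070 Gy


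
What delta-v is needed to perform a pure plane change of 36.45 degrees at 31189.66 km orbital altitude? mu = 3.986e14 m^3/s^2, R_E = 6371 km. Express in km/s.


r = 37560.6600 km = 3.756066e+07 m
V = sqrt(mu/r) = 3257.6321 m/s
di = 36.45 deg = 0.6361725 rad
dV = 2*V*sin(di/2) = 2*3257.6321*sin(0.3180863)
dV = 2037.6449 m/s = 2.0376 km/s

2.0376 km/s


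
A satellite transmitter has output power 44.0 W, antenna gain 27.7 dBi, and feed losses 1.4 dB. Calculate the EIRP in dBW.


Pt = 44.0 W = 16.4345 dBW
EIRP = Pt_dBW + Gt - losses = 16.4345 + 27.7 - 1.4 = 42.7345 dBW

42.7345 dBW


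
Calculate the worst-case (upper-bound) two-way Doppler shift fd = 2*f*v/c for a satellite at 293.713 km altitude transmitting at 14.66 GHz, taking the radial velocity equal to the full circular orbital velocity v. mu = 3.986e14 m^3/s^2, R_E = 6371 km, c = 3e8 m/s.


r = 6.664713e+06 m
v = sqrt(mu/r) = 7733.5326 m/s (worst-case radial velocity)
f = 14.66 GHz = 1.466e+10 Hz
fd = 2*f*v/c = 2*1.466e+10*7733.5326/3.0e+08
fd = 755823.9202 Hz

755823.9202 Hz


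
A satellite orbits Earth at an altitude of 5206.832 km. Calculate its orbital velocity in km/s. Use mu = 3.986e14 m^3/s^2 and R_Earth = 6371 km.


r = R_E + alt = 6371.0 + 5206.832 = 11577.8320 km = 1.1577832e+07 m
v = sqrt(mu/r) = sqrt(3.986e14 / 1.1577832e+07) = 5867.5260 m/s = 5.8675 km/s

5.8675 km/s


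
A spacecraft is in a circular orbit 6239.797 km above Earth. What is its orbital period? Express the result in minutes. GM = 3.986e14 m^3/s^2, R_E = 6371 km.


r = 12610.7970 km = 1.2610797e+07 m
T = 2*pi*sqrt(r^3/mu) = 2*pi*sqrt(2.0055228e+21 / 3.986e14)
T = 14093.7000 s = 234.8950 min

234.8950 minutes


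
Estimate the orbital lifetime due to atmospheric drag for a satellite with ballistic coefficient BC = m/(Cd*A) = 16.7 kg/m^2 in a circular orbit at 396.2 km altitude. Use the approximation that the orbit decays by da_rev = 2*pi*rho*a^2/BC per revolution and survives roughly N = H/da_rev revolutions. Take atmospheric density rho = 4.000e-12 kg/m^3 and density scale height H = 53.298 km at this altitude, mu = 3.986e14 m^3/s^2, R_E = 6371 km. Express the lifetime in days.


a = R_E + alt = 6767.2000 km = 6.7672e+06 m
da_rev = 2*pi*rho*a^2/BC = 2*pi*4.000e-12*(6.7672e+06)^2/16.7 = 68.919388 m per revolution
N = H/da_rev = 53298.0000 m / 68.919388 m = 773.3383 revolutions
P = 2*pi*sqrt(a^3/mu) = 5540.1910 s
lifetime = N*P = 773.3383 * 5540.1910 = 4.2844417e+06 s = 49.5884 days

49.5884 days


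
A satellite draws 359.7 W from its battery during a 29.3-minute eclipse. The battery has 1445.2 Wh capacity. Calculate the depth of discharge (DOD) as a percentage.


E_used = P * t / 60 = 359.7 * 29.3 / 60 = 175.6535 Wh
DOD = E_used / E_total * 100 = 175.6535 / 1445.2 * 100
DOD = 12.1543 %

12.1543 %


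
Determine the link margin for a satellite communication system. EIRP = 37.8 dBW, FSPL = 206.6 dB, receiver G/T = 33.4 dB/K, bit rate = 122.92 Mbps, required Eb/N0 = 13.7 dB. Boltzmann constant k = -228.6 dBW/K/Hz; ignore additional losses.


C/N0 = EIRP - FSPL + G/T - k = 37.8 - 206.6 + 33.4 - (-228.6)
C/N0 = 93.2000 dB-Hz
R_b = 122.92 Mbps = 1.2292e+08 bps -> 10*log10(R_b) = 80.8962 dB-Hz
Eb/N0 = C/N0 - 10*log10(R_b) = 93.2000 - 80.8962 = 12.3038 dB
Margin = Eb/N0 - Eb/N0_req = 12.3038 - 13.7 = -1.3962 dB (negative margin: link does not close)

-1.3962 dB
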